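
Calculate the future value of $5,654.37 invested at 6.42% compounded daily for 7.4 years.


Compound interest formula: A = P(1 + r/n)^(nt)
A = $5,654.37 × (1 + 0.0642/365)^(365 × 7.4)
Growth factor: (1 + 0.0642/365)^2701 = 1.6080757
A = $5,654.37 × 1.6080757
A = $9,092.65

A = P(1 + r/n)^(nt) = $9,092.65


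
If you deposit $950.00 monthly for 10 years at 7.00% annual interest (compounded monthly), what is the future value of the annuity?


Future value of an ordinary annuity: FV = PMT × ((1 + r)^n − 1) / r
Monthly rate r = 0.07/12 ≈ 0.00583333, n = 120
FV = $950.00 × ((1 + 0.07/12)^120 − 1) / (0.07/12)
FV = $950.00 × 173.084807
FV = $164,430.57

FV = PMT × ((1+r)^n - 1)/r = $164,430.57


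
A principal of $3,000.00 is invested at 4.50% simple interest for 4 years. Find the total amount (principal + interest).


Total amount formula: A = P(1 + rt) = P + P·r·t
Interest: I = P × r × t = $3,000.00 × 0.045 × 4 = $540.00
A = P + I = $3,000.00 + $540.00 = $3,540.00

A = P + I = P(1 + rt) = $3,540.00


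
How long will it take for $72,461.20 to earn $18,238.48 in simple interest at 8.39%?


Rearrange the simple interest formula for t:
I = P × r × t  ⇒  t = I / (P × r)
t = $18,238.48 / ($72,461.20 × 0.0839)
t = 3

t = I/(P×r) = 3 years


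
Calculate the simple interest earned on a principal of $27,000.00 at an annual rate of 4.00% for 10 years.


Simple interest formula: I = P × r × t
I = $27,000.00 × 0.04 × 10
I = $10,800.00

I = P × r × t = $10,800.00


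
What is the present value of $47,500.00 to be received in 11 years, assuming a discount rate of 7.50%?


Present value formula: PV = FV / (1 + r)^t
PV = $47,500.00 / (1 + 0.075)^11
PV = $47,500.00 / 2.215609
PV = $21,438.80

PV = FV / (1 + r)^t = $21,438.80


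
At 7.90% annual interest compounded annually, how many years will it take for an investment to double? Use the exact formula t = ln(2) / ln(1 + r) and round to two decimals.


Doubling condition: (1 + r)^t = 2
Take ln of both sides: t × ln(1 + r) = ln(2)
t = ln(2) / ln(1 + r)
t = 0.693147 / 0.076035
t = 9.12

t = ln(2) / ln(1 + r) = 9.12 years


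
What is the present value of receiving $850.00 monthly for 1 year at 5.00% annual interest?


Present value of an ordinary annuity: PV = PMT × (1 − (1 + r)^(−n)) / r
Monthly rate r = 0.05/12 ≈ 0.00416667, n = 12
PV = $850.00 × (1 − (1 + 0.05/12)^(−12)) / (0.05/12)
PV = $850.00 × 11.681222
PV = $9,929.04

PV = PMT × (1-(1+r)^(-n))/r = $9,929.04


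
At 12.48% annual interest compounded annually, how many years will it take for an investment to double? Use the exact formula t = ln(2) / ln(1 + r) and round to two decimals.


Doubling condition: (1 + r)^t = 2
Take ln of both sides: t × ln(1 + r) = ln(2)
t = ln(2) / ln(1 + r)
t = 0.693147 / 0.117605
t = 5.89

t = ln(2) / ln(1 + r) = 5.89 years


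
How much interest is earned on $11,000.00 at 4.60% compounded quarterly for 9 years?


Compound interest earned = final amount − principal.
A = P(1 + r/n)^(nt) = $11,000.00 × (1 + 0.046/4)^(4 × 9) = $16,602.16
Interest = A − P = $16,602.16 − $11,000.00 = $5,602.16

Interest = A - P = $5,602.16


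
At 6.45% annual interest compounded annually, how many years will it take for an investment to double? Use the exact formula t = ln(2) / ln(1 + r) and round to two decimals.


Doubling condition: (1 + r)^t = 2
Take ln of both sides: t × ln(1 + r) = ln(2)
t = ln(2) / ln(1 + r)
t = 0.693147 / 0.062505
t = 11.09

t = ln(2) / ln(1 + r) = 11.09 years


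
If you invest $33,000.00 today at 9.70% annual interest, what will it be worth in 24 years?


Future value formula: FV = PV × (1 + r)^t
FV = $33,000.00 × (1 + 0.097)^24
FV = $33,000.00 × 9.22484466
FV = $304,419.87

FV = PV × (1 + r)^t = $304,419.87


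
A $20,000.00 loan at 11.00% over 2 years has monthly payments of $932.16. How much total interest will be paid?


Total paid over the life of the loan = PMT × n.
Total paid = $932.16 × 24 = $22,371.84
Total interest = total paid − principal = $22,371.84 − $20,000.00 = $2,371.84

Total interest = (PMT × n) - PV = $2,371.84


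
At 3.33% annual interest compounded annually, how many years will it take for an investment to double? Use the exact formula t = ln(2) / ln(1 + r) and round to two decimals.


Doubling condition: (1 + r)^t = 2
Take ln of both sides: t × ln(1 + r) = ln(2)
t = ln(2) / ln(1 + r)
t = 0.693147 / 0.032758
t = 21.16

t = ln(2) / ln(1 + r) = 21.16 years


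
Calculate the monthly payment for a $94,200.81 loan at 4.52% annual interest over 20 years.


Loan payment formula: PMT = PV × r / (1 − (1 + r)^(−n))
Monthly rate r = 0.0452/12 ≈ 0.00376667, n = 240 months
Denominator: 1 − (1 + 0.0452/12)^(−240) = 0.594365
PMT = $94,200.81 × (0.0452/12) / 0.594365
PMT = $596.98 per month

PMT = PV × r / (1-(1+r)^(-n)) = $596.98/month


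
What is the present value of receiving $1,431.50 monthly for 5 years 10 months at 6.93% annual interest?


Present value of an ordinary annuity: PV = PMT × (1 − (1 + r)^(−n)) / r
Monthly rate r = 0.0693/12 = 0.005775, n = 70
PV = $1,431.50 × (1 − (1 + 0.0693/12)^(−70)) / (0.0693/12)
PV = $1,431.50 × 57.445225
PV = $82,232.84

PV = PMT × (1-(1+r)^(-n))/r = $82,232.84


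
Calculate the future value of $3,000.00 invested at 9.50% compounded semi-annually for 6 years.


Compound interest formula: A = P(1 + r/n)^(nt)
A = $3,000.00 × (1 + 0.095/2)^(2 × 6)
Growth factor: (1 + 0.095/2)^12 = 1.745213
A = $3,000.00 × 1.745213
A = $5,235.64

A = P(1 + r/n)^(nt) = $5,235.64


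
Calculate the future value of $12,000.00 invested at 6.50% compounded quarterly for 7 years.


Compound interest formula: A = P(1 + r/n)^(nt)
A = $12,000.00 × (1 + 0.065/4)^(4 × 7)
Growth factor: (1 + 0.065/4)^28 = 1.570419
A = $12,000.00 × 1.570419
A = $18,845.03

A = P(1 + r/n)^(nt) = $18,845.03


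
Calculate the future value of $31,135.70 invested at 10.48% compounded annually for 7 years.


Compound interest formula: A = P(1 + r/n)^(nt)
A = $31,135.70 × (1 + 0.1048/1)^(1 × 7)
Growth factor: (1 + 0.1048/1)^7 = 2.0090265
A = $31,135.70 × 2.0090265
A = $62,552.45

A = P(1 + r/n)^(nt) = $62,552.45


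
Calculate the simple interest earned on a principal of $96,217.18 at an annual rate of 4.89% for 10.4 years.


Simple interest formula: I = P × r × t
I = $96,217.18 × 0.0489 × 10.4
I = $48,932.21

I = P × r × t = $48,932.21


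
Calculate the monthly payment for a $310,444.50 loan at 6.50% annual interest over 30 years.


Loan payment formula: PMT = PV × r / (1 − (1 + r)^(−n))
Monthly rate r = 0.065/12 ≈ 0.00541667, n = 360 months
Denominator: 1 − (1 + 0.065/12)^(−360) = 0.856975
PMT = $310,444.50 × (0.065/12) / 0.856975
PMT = $1,962.22 per month

PMT = PV × r / (1-(1+r)^(-n)) = $1,962.22/month


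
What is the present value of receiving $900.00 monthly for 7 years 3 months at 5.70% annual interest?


Present value of an ordinary annuity: PV = PMT × (1 − (1 + r)^(−n)) / r
Monthly rate r = 0.057/12 = 0.00475, n = 87
PV = $900.00 × (1 − (1 + 0.057/12)^(−87)) / (0.057/12)
PV = $900.00 × 71.127496
PV = $64,014.75

PV = PMT × (1-(1+r)^(-n))/r = $64,014.75


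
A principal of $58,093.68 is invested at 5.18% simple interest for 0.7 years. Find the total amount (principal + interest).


Total amount formula: A = P(1 + rt) = P + P·r·t
Interest: I = P × r × t = $58,093.68 × 0.0518 × 0.7 = $2,106.48
A = P + I = $58,093.68 + $2,106.48 = $60,200.16

A = P + I = P(1 + rt) = $60,200.16


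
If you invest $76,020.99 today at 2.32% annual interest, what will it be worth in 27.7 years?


Future value formula: FV = PV × (1 + r)^t
FV = $76,020.99 × (1 + 0.0232)^27.7
FV = $76,020.99 × 1.8875859
FV = $143,496.15

FV = PV × (1 + r)^t = $143,496.15


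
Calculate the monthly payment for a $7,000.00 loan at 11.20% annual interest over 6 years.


Loan payment formula: PMT = PV × r / (1 − (1 + r)^(−n))
Monthly rate r = 0.112/12 ≈ 0.00933333, n = 72 months
Denominator: 1 − (1 + 0.112/12)^(−72) = 0.487720
PMT = $7,000.00 × (0.112/12) / 0.487720
PMT = $133.96 per month

PMT = PV × r / (1-(1+r)^(-n)) = $133.96/month


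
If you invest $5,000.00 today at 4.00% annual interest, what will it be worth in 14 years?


Future value formula: FV = PV × (1 + r)^t
FV = $5,000.00 × (1 + 0.04)^14
FV = $5,000.00 × 1.731676
FV = $8,658.38

FV = PV × (1 + r)^t = $8,658.38


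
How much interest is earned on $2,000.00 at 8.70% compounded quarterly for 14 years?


Compound interest earned = final amount − principal.
A = P(1 + r/n)^(nt) = $2,000.00 × (1 + 0.087/4)^(4 × 14) = $6,673.14
Interest = A − P = $6,673.14 − $2,000.00 = $4,673.14

Interest = A - P = $4,673.14


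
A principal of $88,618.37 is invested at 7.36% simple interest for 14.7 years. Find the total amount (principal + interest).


Total amount formula: A = P(1 + rt) = P + P·r·t
Interest: I = P × r × t = $88,618.37 × 0.0736 × 14.7 = $95,877.99
A = P + I = $88,618.37 + $95,877.99 = $184,496.36

A = P + I = P(1 + rt) = $184,496.36


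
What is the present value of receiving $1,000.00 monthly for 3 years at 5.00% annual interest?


Present value of an ordinary annuity: PV = PMT × (1 − (1 + r)^(−n)) / r
Monthly rate r = 0.05/12 ≈ 0.00416667, n = 36
PV = $1,000.00 × (1 − (1 + 0.05/12)^(−36)) / (0.05/12)
PV = $1,000.00 × 33.365701
PV = $33,365.70

PV = PMT × (1-(1+r)^(-n))/r = $33,365.70


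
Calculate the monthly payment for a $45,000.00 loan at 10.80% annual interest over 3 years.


Loan payment formula: PMT = PV × r / (1 − (1 + r)^(−n))
Monthly rate r = 0.108/12 = 0.009, n = 36 months
Denominator: 1 − (1 + 0.108/12)^(−36) = 0.275701
PMT = $45,000.00 × (0.108/12) / 0.275701
PMT = $1,468.98 per month

PMT = PV × r / (1-(1+r)^(-n)) = $1,468.98/month


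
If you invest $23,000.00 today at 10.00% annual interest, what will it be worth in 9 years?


Future value formula: FV = PV × (1 + r)^t
FV = $23,000.00 × (1 + 0.1)^9
FV = $23,000.00 × 2.357948
FV = $54,232.80

FV = PV × (1 + r)^t = $54,232.80


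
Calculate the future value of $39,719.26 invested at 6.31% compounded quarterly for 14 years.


Compound interest formula: A = P(1 + r/n)^(nt)
A = $39,719.26 × (1 + 0.0631/4)^(4 × 14)
Growth factor: (1 + 0.0631/4)^56 = 2.4024874
A = $39,719.26 × 2.4024874
A = $95,425.02

A = P(1 + r/n)^(nt) = $95,425.02


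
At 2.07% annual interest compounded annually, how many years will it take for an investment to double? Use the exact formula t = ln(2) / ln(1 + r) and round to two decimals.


Doubling condition: (1 + r)^t = 2
Take ln of both sides: t × ln(1 + r) = ln(2)
t = ln(2) / ln(1 + r)
t = 0.693147 / 0.020489
t = 33.83

t = ln(2) / ln(1 + r) = 33.83 years


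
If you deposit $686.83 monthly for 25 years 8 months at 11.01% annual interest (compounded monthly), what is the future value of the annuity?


Future value of an ordinary annuity: FV = PMT × ((1 + r)^n − 1) / r
Monthly rate r = 0.1101/12 = 0.009175, n = 308
FV = $686.83 × ((1 + 0.1101/12)^308 − 1) / (0.1101/12)
FV = $686.83 × 1706.819798
FV = $1,172,295.04

FV = PMT × ((1+r)^n - 1)/r = $1,172,295.04


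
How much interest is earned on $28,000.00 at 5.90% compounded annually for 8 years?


Compound interest earned = final amount − principal.
A = P(1 + r/n)^(nt) = $28,000.00 × (1 + 0.059/1)^(1 × 8) = $44,292.04
Interest = A − P = $44,292.04 − $28,000.00 = $16,292.04

Interest = A - P = $16,292.04


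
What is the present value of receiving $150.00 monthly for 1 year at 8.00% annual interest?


Present value of an ordinary annuity: PV = PMT × (1 − (1 + r)^(−n)) / r
Monthly rate r = 0.08/12 ≈ 0.00666667, n = 12
PV = $150.00 × (1 − (1 + 0.08/12)^(−12)) / (0.08/12)
PV = $150.00 × 11.495782
PV = $1,724.37

PV = PMT × (1-(1+r)^(-n))/r = $1,724.37


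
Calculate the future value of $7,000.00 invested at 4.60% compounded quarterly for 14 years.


Compound interest formula: A = P(1 + r/n)^(nt)
A = $7,000.00 × (1 + 0.046/4)^(4 × 14)
Growth factor: (1 + 0.046/4)^56 = 1.8970976
A = $7,000.00 × 1.8970976
A = $13,279.68

A = P(1 + r/n)^(nt) = $13,279.68


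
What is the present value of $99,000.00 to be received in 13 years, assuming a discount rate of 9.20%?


Present value formula: PV = FV / (1 + r)^t
PV = $99,000.00 / (1 + 0.092)^13
PV = $99,000.00 / 3.139744
PV = $31,531.23

PV = FV / (1 + r)^t = $31,531.23


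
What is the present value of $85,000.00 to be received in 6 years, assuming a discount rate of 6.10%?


Present value formula: PV = FV / (1 + r)^t
PV = $85,000.00 / (1 + 0.061)^6
PV = $85,000.00 / 1.42656743
PV = $59,583.58

PV = FV / (1 + r)^t = $59,583.58


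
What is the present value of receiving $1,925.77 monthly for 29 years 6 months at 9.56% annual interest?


Present value of an ordinary annuity: PV = PMT × (1 − (1 + r)^(−n)) / r
Monthly rate r = 0.0956/12 ≈ 0.00796667, n = 354
PV = $1,925.77 × (1 − (1 + 0.0956/12)^(−354)) / (0.0956/12)
PV = $1,925.77 × 117.958533
PV = $227,161.00

PV = PMT × (1-(1+r)^(-n))/r = $227,161.00


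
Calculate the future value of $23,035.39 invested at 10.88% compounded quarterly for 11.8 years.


Compound interest formula: A = P(1 + r/n)^(nt)
A = $23,035.39 × (1 + 0.1088/4)^(4 × 11.8)
Growth factor: (1 + 0.1088/4)^47.2 = 3.549086
A = $23,035.39 × 3.549086
A = $81,754.58

A = P(1 + r/n)^(nt) = $81,754.58


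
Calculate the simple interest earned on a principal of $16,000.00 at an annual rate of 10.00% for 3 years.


Simple interest formula: I = P × r × t
I = $16,000.00 × 0.1 × 3
I = $4,800.00

I = P × r × t = $4,800.00


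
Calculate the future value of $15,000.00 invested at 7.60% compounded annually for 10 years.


Compound interest formula: A = P(1 + r/n)^(nt)
A = $15,000.00 × (1 + 0.076/1)^(1 × 10)
Growth factor: (1 + 0.076/1)^10 = 2.0802844
A = $15,000.00 × 2.0802844
A = $31,204.27

A = P(1 + r/n)^(nt) = $31,204.27


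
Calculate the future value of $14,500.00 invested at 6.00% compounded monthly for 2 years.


Compound interest formula: A = P(1 + r/n)^(nt)
A = $14,500.00 × (1 + 0.06/12)^(12 × 2)
Growth factor: (1 + 0.06/12)^24 = 1.127160
A = $14,500.00 × 1.127160
A = $16,343.82

A = P(1 + r/n)^(nt) = $16,343.82


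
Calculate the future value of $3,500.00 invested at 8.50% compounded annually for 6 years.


Compound interest formula: A = P(1 + r/n)^(nt)
A = $3,500.00 × (1 + 0.085/1)^(1 × 6)
Growth factor: (1 + 0.085/1)^6 = 1.631468
A = $3,500.00 × 1.631468
A = $5,710.14

A = P(1 + r/n)^(nt) = $5,710.14


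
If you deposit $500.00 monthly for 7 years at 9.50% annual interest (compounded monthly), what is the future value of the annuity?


Future value of an ordinary annuity: FV = PMT × ((1 + r)^n − 1) / r
Monthly rate r = 0.095/12 ≈ 0.00791667, n = 84
FV = $500.00 × ((1 + 0.095/12)^84 − 1) / (0.095/12)
FV = $500.00 × 118.661756
FV = $59,330.88

FV = PMT × ((1+r)^n - 1)/r = $59,330.88


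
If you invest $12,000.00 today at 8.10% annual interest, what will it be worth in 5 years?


Future value formula: FV = PV × (1 + r)^t
FV = $12,000.00 × (1 + 0.081)^5
FV = $12,000.00 × 1.476143
FV = $17,713.72

FV = PV × (1 + r)^t = $17,713.72


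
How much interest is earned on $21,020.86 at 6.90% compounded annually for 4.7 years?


Compound interest earned = final amount − principal.
A = P(1 + r/n)^(nt) = $21,020.86 × (1 + 0.069/1)^(1 × 4.7) = $28,763.76
Interest = A − P = $28,763.76 − $21,020.86 = $7,742.90

Interest = A - P = $7,742.90


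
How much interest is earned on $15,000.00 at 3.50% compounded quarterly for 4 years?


Compound interest earned = final amount − principal.
A = P(1 + r/n)^(nt) = $15,000.00 × (1 + 0.035/4)^(4 × 4) = $17,243.60
Interest = A − P = $17,243.60 − $15,000.00 = $2,243.60

Interest = A - P = $2,243.60


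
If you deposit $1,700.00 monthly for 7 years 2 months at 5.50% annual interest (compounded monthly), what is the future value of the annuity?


Future value of an ordinary annuity: FV = PMT × ((1 + r)^n − 1) / r
Monthly rate r = 0.055/12 ≈ 0.00458333, n = 86
FV = $1,700.00 × ((1 + 0.055/12)^86 − 1) / (0.055/12)
FV = $1,700.00 × 105.122765
FV = $178,708.70

FV = PMT × ((1+r)^n - 1)/r = $178,708.70


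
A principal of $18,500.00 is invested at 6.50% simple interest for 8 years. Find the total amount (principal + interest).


Total amount formula: A = P(1 + rt) = P + P·r·t
Interest: I = P × r × t = $18,500.00 × 0.065 × 8 = $9,620.00
A = P + I = $18,500.00 + $9,620.00 = $28,120.00

A = P + I = P(1 + rt) = $28,120.00


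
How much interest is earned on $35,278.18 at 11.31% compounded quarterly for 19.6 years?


Compound interest earned = final amount − principal.
A = P(1 + r/n)^(nt) = $35,278.18 × (1 + 0.1131/4)^(4 × 19.6) = $313,959.41
Interest = A − P = $313,959.41 − $35,278.18 = $278,681.23

Interest = A - P = $278,681.23


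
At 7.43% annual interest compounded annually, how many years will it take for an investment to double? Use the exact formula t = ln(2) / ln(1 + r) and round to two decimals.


Doubling condition: (1 + r)^t = 2
Take ln of both sides: t × ln(1 + r) = ln(2)
t = ln(2) / ln(1 + r)
t = 0.693147 / 0.071669
t = 9.67

t = ln(2) / ln(1 + r) = 9.67 years


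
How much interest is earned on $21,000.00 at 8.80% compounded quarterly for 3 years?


Compound interest earned = final amount − principal.
A = P(1 + r/n)^(nt) = $21,000.00 × (1 + 0.088/4)^(4 × 3) = $27,266.54
Interest = A − P = $27,266.54 − $21,000.00 = $6,266.54

Interest = A - P = $6,266.54


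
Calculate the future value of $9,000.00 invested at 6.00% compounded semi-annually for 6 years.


Compound interest formula: A = P(1 + r/n)^(nt)
A = $9,000.00 × (1 + 0.06/2)^(2 × 6)
Growth factor: (1 + 0.06/2)^12 = 1.425761
A = $9,000.00 × 1.425761
A = $12,831.85

A = P(1 + r/n)^(nt) = $12,831.85


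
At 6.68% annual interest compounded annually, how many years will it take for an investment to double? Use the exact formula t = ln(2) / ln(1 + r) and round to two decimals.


Doubling condition: (1 + r)^t = 2
Take ln of both sides: t × ln(1 + r) = ln(2)
t = ln(2) / ln(1 + r)
t = 0.693147 / 0.064664
t = 10.72

t = ln(2) / ln(1 + r) = 10.72 years


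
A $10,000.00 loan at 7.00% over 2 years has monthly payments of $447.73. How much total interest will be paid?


Total paid over the life of the loan = PMT × n.
Total paid = $447.73 × 24 = $10,745.52
Total interest = total paid − principal = $10,745.52 − $10,000.00 = $745.52

Total interest = (PMT × n) - PV = $745.52


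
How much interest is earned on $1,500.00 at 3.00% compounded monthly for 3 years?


Compound interest earned = final amount − principal.
A = P(1 + r/n)^(nt) = $1,500.00 × (1 + 0.03/12)^(12 × 3) = $1,641.08
Interest = A − P = $1,641.08 − $1,500.00 = $141.08

Interest = A - P = $141.08


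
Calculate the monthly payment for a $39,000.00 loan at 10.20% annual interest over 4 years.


Loan payment formula: PMT = PV × r / (1 − (1 + r)^(−n))
Monthly rate r = 0.102/12 = 0.0085, n = 48 months
Denominator: 1 − (1 + 0.102/12)^(−48) = 0.333874
PMT = $39,000.00 × (0.102/12) / 0.333874
PMT = $992.89 per month

PMT = PV × r / (1-(1+r)^(-n)) = $992.89/month


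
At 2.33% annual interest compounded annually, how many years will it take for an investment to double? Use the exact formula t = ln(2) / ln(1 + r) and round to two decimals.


Doubling condition: (1 + r)^t = 2
Take ln of both sides: t × ln(1 + r) = ln(2)
t = ln(2) / ln(1 + r)
t = 0.693147 / 0.023033
t = 30.09

t = ln(2) / ln(1 + r) = 30.09 years


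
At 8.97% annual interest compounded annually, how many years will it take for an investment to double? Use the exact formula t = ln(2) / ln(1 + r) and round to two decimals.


Doubling condition: (1 + r)^t = 2
Take ln of both sides: t × ln(1 + r) = ln(2)
t = ln(2) / ln(1 + r)
t = 0.693147 / 0.085902
t = 8.07

t = ln(2) / ln(1 + r) = 8.07 years


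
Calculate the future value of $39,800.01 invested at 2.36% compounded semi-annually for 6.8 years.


Compound interest formula: A = P(1 + r/n)^(nt)
A = $39,800.01 × (1 + 0.0236/2)^(2 × 6.8)
Growth factor: (1 + 0.0236/2)^13.6 = 1.1729718
A = $39,800.01 × 1.1729718
A = $46,684.29

A = P(1 + r/n)^(nt) = $46,684.29


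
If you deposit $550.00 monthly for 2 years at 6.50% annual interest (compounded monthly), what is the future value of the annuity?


Future value of an ordinary annuity: FV = PMT × ((1 + r)^n − 1) / r
Monthly rate r = 0.065/12 ≈ 0.00541667, n = 24
FV = $550.00 × ((1 + 0.065/12)^24 − 1) / (0.065/12)
FV = $550.00 × 25.556111
FV = $14,055.86

FV = PMT × ((1+r)^n - 1)/r = $14,055.86


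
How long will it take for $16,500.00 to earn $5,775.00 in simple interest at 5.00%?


Rearrange the simple interest formula for t:
I = P × r × t  ⇒  t = I / (P × r)
t = $5,775.00 / ($16,500.00 × 0.05)
t = 7

t = I/(P×r) = 7 years


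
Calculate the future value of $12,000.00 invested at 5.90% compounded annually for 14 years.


Compound interest formula: A = P(1 + r/n)^(nt)
A = $12,000.00 × (1 + 0.059/1)^(1 × 14)
Growth factor: (1 + 0.059/1)^14 = 2.231225
A = $12,000.00 × 2.231225
A = $26,774.70

A = P(1 + r/n)^(nt) = $26,774.70


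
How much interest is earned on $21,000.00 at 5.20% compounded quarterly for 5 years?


Compound interest earned = final amount − principal.
A = P(1 + r/n)^(nt) = $21,000.00 × (1 + 0.052/4)^(4 × 5) = $27,189.94
Interest = A − P = $27,189.94 − $21,000.00 = $6,189.94

Interest = A - P = $6,189.94


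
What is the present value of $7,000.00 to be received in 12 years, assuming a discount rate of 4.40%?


Present value formula: PV = FV / (1 + r)^t
PV = $7,000.00 / (1 + 0.044)^12
PV = $7,000.00 / 1.676509
PV = $4,175.34

PV = FV / (1 + r)^t = $4,175.34


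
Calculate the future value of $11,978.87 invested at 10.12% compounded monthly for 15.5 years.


Compound interest formula: A = P(1 + r/n)^(nt)
A = $11,978.87 × (1 + 0.1012/12)^(12 × 15.5)
Growth factor: (1 + 0.1012/12)^186 = 4.7684566
A = $11,978.87 × 4.7684566
A = $57,120.72

A = P(1 + r/n)^(nt) = $57,120.72


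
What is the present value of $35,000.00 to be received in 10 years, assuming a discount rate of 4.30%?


Present value formula: PV = FV / (1 + r)^t
PV = $35,000.00 / (1 + 0.043)^10
PV = $35,000.00 / 1.5235022
PV = $22,973.38

PV = FV / (1 + r)^t = $22,973.38


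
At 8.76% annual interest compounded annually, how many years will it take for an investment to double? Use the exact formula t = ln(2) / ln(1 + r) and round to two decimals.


Doubling condition: (1 + r)^t = 2
Take ln of both sides: t × ln(1 + r) = ln(2)
t = ln(2) / ln(1 + r)
t = 0.693147 / 0.083973
t = 8.25

t = ln(2) / ln(1 + r) = 8.25 years


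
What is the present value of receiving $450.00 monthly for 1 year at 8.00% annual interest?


Present value of an ordinary annuity: PV = PMT × (1 − (1 + r)^(−n)) / r
Monthly rate r = 0.08/12 ≈ 0.00666667, n = 12
PV = $450.00 × (1 − (1 + 0.08/12)^(−12)) / (0.08/12)
PV = $450.00 × 11.495782
PV = $5,173.10

PV = PMT × (1-(1+r)^(-n))/r = $5,173.10


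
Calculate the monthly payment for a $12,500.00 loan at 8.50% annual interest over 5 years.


Loan payment formula: PMT = PV × r / (1 − (1 + r)^(−n))
Monthly rate r = 0.085/12 ≈ 0.00708333, n = 60 months
Denominator: 1 − (1 + 0.085/12)^(−60) = 0.345250
PMT = $12,500.00 × (0.085/12) / 0.345250
PMT = $256.46 per month

PMT = PV × r / (1-(1+r)^(-n)) = $256.46/month


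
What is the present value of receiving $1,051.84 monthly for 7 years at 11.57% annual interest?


Present value of an ordinary annuity: PV = PMT × (1 − (1 + r)^(−n)) / r
Monthly rate r = 0.1157/12 ≈ 0.00964167, n = 84
PV = $1,051.84 × (1 − (1 + 0.1157/12)^(−84)) / (0.1157/12)
PV = $1,051.84 × 57.393408
PV = $60,368.68

PV = PMT × (1-(1+r)^(-n))/r = $60,368.68


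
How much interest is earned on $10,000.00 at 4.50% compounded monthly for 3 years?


Compound interest earned = final amount − principal.
A = P(1 + r/n)^(nt) = $10,000.00 × (1 + 0.045/12)^(12 × 3) = $11,442.48
Interest = A − P = $11,442.48 − $10,000.00 = $1,442.48

Interest = A - P = $1,442.48


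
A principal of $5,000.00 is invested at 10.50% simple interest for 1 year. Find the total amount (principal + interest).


Total amount formula: A = P(1 + rt) = P + P·r·t
Interest: I = P × r × t = $5,000.00 × 0.105 × 1 = $525.00
A = P + I = $5,000.00 + $525.00 = $5,525.00

A = P + I = P(1 + rt) = $5,525.00


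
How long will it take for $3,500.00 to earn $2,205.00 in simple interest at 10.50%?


Rearrange the simple interest formula for t:
I = P × r × t  ⇒  t = I / (P × r)
t = $2,205.00 / ($3,500.00 × 0.105)
t = 6

t = I/(P×r) = 6 years


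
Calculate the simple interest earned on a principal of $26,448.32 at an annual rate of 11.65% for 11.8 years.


Simple interest formula: I = P × r × t
I = $26,448.32 × 0.1165 × 11.8
I = $36,358.51

I = P × r × t = $36,358.51


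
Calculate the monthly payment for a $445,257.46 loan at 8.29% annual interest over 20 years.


Loan payment formula: PMT = PV × r / (1 − (1 + r)^(−n))
Monthly rate r = 0.0829/12 ≈ 0.00690833, n = 240 months
Denominator: 1 − (1 + 0.0829/12)^(−240) = 0.808391
PMT = $445,257.46 × (0.0829/12) / 0.808391
PMT = $3,805.07 per month

PMT = PV × r / (1-(1+r)^(-n)) = $3,805.07/month


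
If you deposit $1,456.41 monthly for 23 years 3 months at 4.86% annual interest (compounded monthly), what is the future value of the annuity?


Future value of an ordinary annuity: FV = PMT × ((1 + r)^n − 1) / r
Monthly rate r = 0.0486/12 = 0.00405, n = 279
FV = $1,456.41 × ((1 + 0.0486/12)^279 − 1) / (0.0486/12)
FV = $1,456.41 × 515.665648
FV = $751,020.61

FV = PMT × ((1+r)^n - 1)/r = $751,020.61


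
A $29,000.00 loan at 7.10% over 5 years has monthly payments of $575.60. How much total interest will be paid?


Total paid over the life of the loan = PMT × n.
Total paid = $575.60 × 60 = $34,536.00
Total interest = total paid − principal = $34,536.00 − $29,000.00 = $5,536.00

Total interest = (PMT × n) - PV = $5,536.00


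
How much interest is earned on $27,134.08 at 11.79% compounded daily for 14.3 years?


Compound interest earned = final amount − principal.
A = P(1 + r/n)^(nt) = $27,134.08 × (1 + 0.1179/365)^(365 × 14.3) = $146,421.33
Interest = A − P = $146,421.33 − $27,134.08 = $119,287.25

Interest = A - P = $119,287.25


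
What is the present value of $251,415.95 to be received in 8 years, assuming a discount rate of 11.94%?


Present value formula: PV = FV / (1 + r)^t
PV = $251,415.95 / (1 + 0.1194)^8
PV = $251,415.95 / 2.4653718
PV = $101,978.92

PV = FV / (1 + r)^t = $101,978.92


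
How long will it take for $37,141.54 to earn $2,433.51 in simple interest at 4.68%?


Rearrange the simple interest formula for t:
I = P × r × t  ⇒  t = I / (P × r)
t = $2,433.51 / ($37,141.54 × 0.0468)
t = 1.4

t = I/(P×r) = 1.4 years


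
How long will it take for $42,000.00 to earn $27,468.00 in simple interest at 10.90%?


Rearrange the simple interest formula for t:
I = P × r × t  ⇒  t = I / (P × r)
t = $27,468.00 / ($42,000.00 × 0.109)
t = 6

t = I/(P×r) = 6 years


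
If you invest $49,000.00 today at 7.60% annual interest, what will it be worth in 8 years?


Future value formula: FV = PV × (1 + r)^t
FV = $49,000.00 × (1 + 0.076)^8
FV = $49,000.00 × 1.7967935
FV = $88,042.88

FV = PV × (1 + r)^t = $88,042.88


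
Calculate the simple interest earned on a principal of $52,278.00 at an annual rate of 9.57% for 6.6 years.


Simple interest formula: I = P × r × t
I = $52,278.00 × 0.0957 × 6.6
I = $33,019.83

I = P × r × t = $33,019.83


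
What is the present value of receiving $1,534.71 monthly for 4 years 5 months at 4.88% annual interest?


Present value of an ordinary annuity: PV = PMT × (1 − (1 + r)^(−n)) / r
Monthly rate r = 0.0488/12 ≈ 0.00406667, n = 53
PV = $1,534.71 × (1 − (1 + 0.0488/12)^(−53)) / (0.0488/12)
PV = $1,534.71 × 47.590869
PV = $73,038.18

PV = PMT × (1-(1+r)^(-n))/r = $73,038.18


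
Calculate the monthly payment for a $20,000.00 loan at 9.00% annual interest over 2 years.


Loan payment formula: PMT = PV × r / (1 − (1 + r)^(−n))
Monthly rate r = 0.09/12 = 0.0075, n = 24 months
Denominator: 1 − (1 + 0.09/12)^(−24) = 0.164169
PMT = $20,000.00 × (0.09/12) / 0.164169
PMT = $913.69 per month

PMT = PV × r / (1-(1+r)^(-n)) = $913.69/month


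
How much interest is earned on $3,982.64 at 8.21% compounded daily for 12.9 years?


Compound interest earned = final amount − principal.
A = P(1 + r/n)^(nt) = $3,982.64 × (1 + 0.0821/365)^(365 × 12.9) = $11,483.55
Interest = A − P = $11,483.55 − $3,982.64 = $7,500.91

Interest = A - P = $7,500.91


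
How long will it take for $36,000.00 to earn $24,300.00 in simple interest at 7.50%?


Rearrange the simple interest formula for t:
I = P × r × t  ⇒  t = I / (P × r)
t = $24,300.00 / ($36,000.00 × 0.075)
t = 9

t = I/(P×r) = 9 years


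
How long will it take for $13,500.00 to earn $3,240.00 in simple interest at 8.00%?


Rearrange the simple interest formula for t:
I = P × r × t  ⇒  t = I / (P × r)
t = $3,240.00 / ($13,500.00 × 0.08)
t = 3

t = I/(P×r) = 3 years


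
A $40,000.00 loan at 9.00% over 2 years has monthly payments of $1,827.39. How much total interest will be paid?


Total paid over the life of the loan = PMT × n.
Total paid = $1,827.39 × 24 = $43,857.36
Total interest = total paid − principal = $43,857.36 − $40,000.00 = $3,857.36

Total interest = (PMT × n) - PV = $3,857.36


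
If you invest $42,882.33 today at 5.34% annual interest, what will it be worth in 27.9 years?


Future value formula: FV = PV × (1 + r)^t
FV = $42,882.33 × (1 + 0.0534)^27.9
FV = $42,882.33 × 4.2692684
FV = $183,076.18

FV = PV × (1 + r)^t = $183,076.18


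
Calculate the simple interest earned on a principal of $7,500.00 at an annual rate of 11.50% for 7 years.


Simple interest formula: I = P × r × t
I = $7,500.00 × 0.115 × 7
I = $6,037.50

I = P × r × t = $6,037.50


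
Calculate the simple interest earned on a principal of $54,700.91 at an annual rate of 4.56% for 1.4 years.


Simple interest formula: I = P × r × t
I = $54,700.91 × 0.0456 × 1.4
I = $3,492.11

I = P × r × t = $3,492.11


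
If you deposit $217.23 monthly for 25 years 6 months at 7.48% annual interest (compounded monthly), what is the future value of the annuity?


Future value of an ordinary annuity: FV = PMT × ((1 + r)^n − 1) / r
Monthly rate r = 0.0748/12 ≈ 0.00623333, n = 306
FV = $217.23 × ((1 + 0.0748/12)^306 − 1) / (0.0748/12)
FV = $217.23 × 913.764056
FV = $198,496.97

FV = PMT × ((1+r)^n - 1)/r = $198,496.97


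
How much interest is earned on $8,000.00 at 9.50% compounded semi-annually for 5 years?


Compound interest earned = final amount − principal.
A = P(1 + r/n)^(nt) = $8,000.00 × (1 + 0.095/2)^(2 × 5) = $12,724.19
Interest = A − P = $12,724.19 − $8,000.00 = $4,724.19

Interest = A - P = $4,724.19


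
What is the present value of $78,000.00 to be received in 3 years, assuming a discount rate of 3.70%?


Present value formula: PV = FV / (1 + r)^t
PV = $78,000.00 / (1 + 0.037)^3
PV = $78,000.00 / 1.11515765
PV = $69,945.27

PV = FV / (1 + r)^t = $69,945.27


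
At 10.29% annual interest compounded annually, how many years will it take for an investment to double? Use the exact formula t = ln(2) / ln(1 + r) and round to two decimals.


Doubling condition: (1 + r)^t = 2
Take ln of both sides: t × ln(1 + r) = ln(2)
t = ln(2) / ln(1 + r)
t = 0.693147 / 0.097943
t = 7.08

t = ln(2) / ln(1 + r) = 7.08 years


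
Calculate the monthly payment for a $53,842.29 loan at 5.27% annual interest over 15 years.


Loan payment formula: PMT = PV × r / (1 − (1 + r)^(−n))
Monthly rate r = 0.0527/12 ≈ 0.00439167, n = 180 months
Denominator: 1 − (1 + 0.0527/12)^(−180) = 0.545596
PMT = $53,842.29 × (0.0527/12) / 0.545596
PMT = $433.39 per month

PMT = PV × r / (1-(1+r)^(-n)) = $433.39/month


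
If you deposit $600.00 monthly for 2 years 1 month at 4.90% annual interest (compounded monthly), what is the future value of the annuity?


Future value of an ordinary annuity: FV = PMT × ((1 + r)^n − 1) / r
Monthly rate r = 0.049/12 ≈ 0.00408333, n = 25
FV = $600.00 × ((1 + 0.049/12)^25 − 1) / (0.049/12)
FV = $600.00 × 26.264226
FV = $15,758.54

FV = PMT × ((1+r)^n - 1)/r = $15,758.54


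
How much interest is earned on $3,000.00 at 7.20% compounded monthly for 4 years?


Compound interest earned = final amount − principal.
A = P(1 + r/n)^(nt) = $3,000.00 × (1 + 0.072/12)^(12 × 4) = $3,997.83
Interest = A − P = $3,997.83 − $3,000.00 = $997.83

Interest = A - P = $997.83


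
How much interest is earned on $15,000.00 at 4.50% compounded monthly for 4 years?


Compound interest earned = final amount − principal.
A = P(1 + r/n)^(nt) = $15,000.00 × (1 + 0.045/12)^(12 × 4) = $17,952.22
Interest = A − P = $17,952.22 − $15,000.00 = $2,952.22

Interest = A - P = $2,952.22


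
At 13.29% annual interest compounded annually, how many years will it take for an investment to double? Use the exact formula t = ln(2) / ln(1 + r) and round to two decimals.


Doubling condition: (1 + r)^t = 2
Take ln of both sides: t × ln(1 + r) = ln(2)
t = ln(2) / ln(1 + r)
t = 0.693147 / 0.124781
t = 5.55

t = ln(2) / ln(1 + r) = 5.55 years


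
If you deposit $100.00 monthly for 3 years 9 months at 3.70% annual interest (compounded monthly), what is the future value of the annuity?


Future value of an ordinary annuity: FV = PMT × ((1 + r)^n − 1) / r
Monthly rate r = 0.037/12 ≈ 0.00308333, n = 45
FV = $100.00 × ((1 + 0.037/12)^45 − 1) / (0.037/12)
FV = $100.00 × 48.191884
FV = $4,819.19

FV = PMT × ((1+r)^n - 1)/r = $4,819.19


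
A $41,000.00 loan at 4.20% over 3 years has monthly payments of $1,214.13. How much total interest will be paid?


Total paid over the life of the loan = PMT × n.
Total paid = $1,214.13 × 36 = $43,708.68
Total interest = total paid − principal = $43,708.68 − $41,000.00 = $2,708.68

Total interest = (PMT × n) - PV = $2,708.68


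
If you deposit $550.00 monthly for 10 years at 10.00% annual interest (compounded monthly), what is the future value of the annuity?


Future value of an ordinary annuity: FV = PMT × ((1 + r)^n − 1) / r
Monthly rate r = 0.1/12 ≈ 0.00833333, n = 120
FV = $550.00 × ((1 + 0.1/12)^120 − 1) / (0.1/12)
FV = $550.00 × 204.844979
FV = $112,664.74

FV = PMT × ((1+r)^n - 1)/r = $112,664.74


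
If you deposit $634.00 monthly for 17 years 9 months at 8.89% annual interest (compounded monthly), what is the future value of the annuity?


Future value of an ordinary annuity: FV = PMT × ((1 + r)^n − 1) / r
Monthly rate r = 0.0889/12 ≈ 0.00740833, n = 213
FV = $634.00 × ((1 + 0.0889/12)^213 − 1) / (0.0889/12)
FV = $634.00 × 515.235342
FV = $326,659.21

FV = PMT × ((1+r)^n - 1)/r = $326,659.21


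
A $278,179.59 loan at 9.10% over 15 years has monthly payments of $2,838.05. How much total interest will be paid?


Total paid over the life of the loan = PMT × n.
Total paid = $2,838.05 × 180 = $510,849.00
Total interest = total paid − principal = $510,849.00 − $278,179.59 = $232,669.41

Total interest = (PMT × n) - PV = $232,669.41


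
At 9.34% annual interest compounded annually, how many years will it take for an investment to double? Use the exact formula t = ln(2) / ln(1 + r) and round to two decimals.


Doubling condition: (1 + r)^t = 2
Take ln of both sides: t × ln(1 + r) = ln(2)
t = ln(2) / ln(1 + r)
t = 0.693147 / 0.089292
t = 7.76

t = ln(2) / ln(1 + r) = 7.76 years


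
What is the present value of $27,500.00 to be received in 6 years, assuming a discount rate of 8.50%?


Present value formula: PV = FV / (1 + r)^t
PV = $27,500.00 / (1 + 0.085)^6
PV = $27,500.00 / 1.6314675
PV = $16,855.99

PV = FV / (1 + r)^t = $16,855.99


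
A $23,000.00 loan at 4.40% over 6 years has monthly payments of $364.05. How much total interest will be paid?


Total paid over the life of the loan = PMT × n.
Total paid = $364.05 × 72 = $26,211.60
Total interest = total paid − principal = $26,211.60 − $23,000.00 = $3,211.60

Total interest = (PMT × n) - PV = $3,211.60


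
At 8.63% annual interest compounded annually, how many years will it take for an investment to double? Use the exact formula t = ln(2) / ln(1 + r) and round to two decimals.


Doubling condition: (1 + r)^t = 2
Take ln of both sides: t × ln(1 + r) = ln(2)
t = ln(2) / ln(1 + r)
t = 0.693147 / 0.082777
t = 8.37

t = ln(2) / ln(1 + r) = 8.37 years


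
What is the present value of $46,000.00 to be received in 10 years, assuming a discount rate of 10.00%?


Present value formula: PV = FV / (1 + r)^t
PV = $46,000.00 / (1 + 0.1)^10
PV = $46,000.00 / 2.593742
PV = $17,734.99

PV = FV / (1 + r)^t = $17,734.99


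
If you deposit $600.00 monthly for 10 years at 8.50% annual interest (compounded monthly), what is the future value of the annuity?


Future value of an ordinary annuity: FV = PMT × ((1 + r)^n − 1) / r
Monthly rate r = 0.085/12 ≈ 0.00708333, n = 120
FV = $600.00 × ((1 + 0.085/12)^120 − 1) / (0.085/12)
FV = $600.00 × 188.138416
FV = $112,883.05

FV = PMT × ((1+r)^n - 1)/r = $112,883.05


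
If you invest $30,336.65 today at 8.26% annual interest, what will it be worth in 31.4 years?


Future value formula: FV = PV × (1 + r)^t
FV = $30,336.65 × (1 + 0.0826)^31.4
FV = $30,336.65 × 12.0863708
FV = $366,660.00

FV = PV × (1 + r)^t = $366,660.00


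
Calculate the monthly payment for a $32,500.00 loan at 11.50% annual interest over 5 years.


Loan payment formula: PMT = PV × r / (1 − (1 + r)^(−n))
Monthly rate r = 0.115/12 ≈ 0.00958333, n = 60 months
Denominator: 1 − (1 + 0.115/12)^(−60) = 0.435752
PMT = $32,500.00 × (0.115/12) / 0.435752
PMT = $714.76 per month

PMT = PV × r / (1-(1+r)^(-n)) = $714.76/month


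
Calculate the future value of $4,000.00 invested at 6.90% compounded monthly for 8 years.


Compound interest formula: A = P(1 + r/n)^(nt)
A = $4,000.00 × (1 + 0.069/12)^(12 × 8)
Growth factor: (1 + 0.069/12)^96 = 1.733980
A = $4,000.00 × 1.733980
A = $6,935.92

A = P(1 + r/n)^(nt) = $6,935.92


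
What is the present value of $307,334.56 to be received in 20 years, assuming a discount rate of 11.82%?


Present value formula: PV = FV / (1 + r)^t
PV = $307,334.56 / (1 + 0.1182)^20
PV = $307,334.56 / 9.340922
PV = $32,901.95

PV = FV / (1 + r)^t = $32,901.95


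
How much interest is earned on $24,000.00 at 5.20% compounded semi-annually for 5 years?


Compound interest earned = final amount − principal.
A = P(1 + r/n)^(nt) = $24,000.00 × (1 + 0.052/2)^(2 × 5) = $31,023.08
Interest = A − P = $31,023.08 − $24,000.00 = $7,023.08

Interest = A - P = $7,023.08


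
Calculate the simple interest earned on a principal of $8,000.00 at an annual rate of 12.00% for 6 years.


Simple interest formula: I = P × r × t
I = $8,000.00 × 0.12 × 6
I = $5,760.00

I = P × r × t = $5,760.00


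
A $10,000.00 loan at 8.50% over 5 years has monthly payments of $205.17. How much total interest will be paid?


Total paid over the life of the loan = PMT × n.
Total paid = $205.17 × 60 = $12,310.20
Total interest = total paid − principal = $12,310.20 − $10,000.00 = $2,310.20

Total interest = (PMT × n) - PV = $2,310.20


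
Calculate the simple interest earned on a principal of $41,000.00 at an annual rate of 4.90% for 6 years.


Simple interest formula: I = P × r × t
I = $41,000.00 × 0.049 × 6
I = $12,054.00

I = P × r × t = $12,054.00
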